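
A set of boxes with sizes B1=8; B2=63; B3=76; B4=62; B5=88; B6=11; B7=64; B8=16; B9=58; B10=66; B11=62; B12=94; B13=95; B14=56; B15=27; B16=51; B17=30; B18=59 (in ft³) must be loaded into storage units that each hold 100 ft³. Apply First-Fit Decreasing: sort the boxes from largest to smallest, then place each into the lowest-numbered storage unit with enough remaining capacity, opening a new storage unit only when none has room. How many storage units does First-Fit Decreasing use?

13 storage units

Sorted descending: 95, 94, 88, 76, 66, 64, 63, 62, 62, 59, 58, 56, 51, 30, 27, 16, 11, 8.
Put 95 ft³ in storage unit 1; 5 ft³ remain.
Put 94 ft³ in storage unit 2; 6 ft³ remain.
Put 88 ft³ in storage unit 3; 12 ft³ remain.
Put 76 ft³ in storage unit 4; 24 ft³ remain.
Put 66 ft³ in storage unit 5; 34 ft³ remain.
Put 64 ft³ in storage unit 6; 36 ft³ remain.
Put 63 ft³ in storage unit 7; 37 ft³ remain.
Put 62 ft³ in storage unit 8; 38 ft³ remain.
Put 62 ft³ in storage unit 9; 38 ft³ remain.
Put 59 ft³ in storage unit 10; 41 ft³ remain.
Put 58 ft³ in storage unit 11; 42 ft³ remain.
Put 56 ft³ in storage unit 12; 44 ft³ remain.
Put 51 ft³ in storage unit 13; 49 ft³ remain.
Put 30 ft³ in storage unit 5; 4 ft³ remain.
Put 27 ft³ in storage unit 6; 9 ft³ remain.
Put 16 ft³ in storage unit 4; 8 ft³ remain.
Put 11 ft³ in storage unit 3; 1 ft³ remain.
Put 8 ft³ in storage unit 4; 0 ft³ remain.
Final storage units: [95] [94] [88,11] [76,16,8] [66,30] [64,27] [63] [62] [62] [59] [58] [56] [51].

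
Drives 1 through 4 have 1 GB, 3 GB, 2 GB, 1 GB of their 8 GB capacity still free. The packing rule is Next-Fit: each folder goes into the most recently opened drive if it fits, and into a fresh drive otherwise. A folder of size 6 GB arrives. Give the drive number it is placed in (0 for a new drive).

Next-Fit only looks at drive 4, which has 1 GB free.
6 GB does not fit, so a new drive is opened.

0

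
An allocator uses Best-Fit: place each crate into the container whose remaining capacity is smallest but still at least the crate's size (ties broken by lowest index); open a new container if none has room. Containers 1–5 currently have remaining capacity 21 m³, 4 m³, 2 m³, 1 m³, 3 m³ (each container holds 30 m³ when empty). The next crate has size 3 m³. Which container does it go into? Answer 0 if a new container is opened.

Containers with room: container 1 (21 m³), container 2 (4 m³), container 5 (3 m³).
Tightest fit is container 5 with 3 m³ free.

5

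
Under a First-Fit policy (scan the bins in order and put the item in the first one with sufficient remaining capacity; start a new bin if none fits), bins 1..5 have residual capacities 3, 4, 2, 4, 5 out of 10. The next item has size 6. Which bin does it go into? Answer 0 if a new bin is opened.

0

No bin has ≥ 6 free, so a new bin is opened.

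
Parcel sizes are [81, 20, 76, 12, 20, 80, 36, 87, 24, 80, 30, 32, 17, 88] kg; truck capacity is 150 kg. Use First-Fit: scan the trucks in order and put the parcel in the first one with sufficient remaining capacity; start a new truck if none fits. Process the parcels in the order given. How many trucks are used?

Put 81 kg in truck 1; 69 kg remain.
Put 20 kg in truck 1; 49 kg remain.
Put 76 kg in truck 2; 74 kg remain.
Put 12 kg in truck 1; 37 kg remain.
Put 20 kg in truck 1; 17 kg remain.
Put 80 kg in truck 3; 70 kg remain.
Put 36 kg in truck 2; 38 kg remain.
Put 87 kg in truck 4; 63 kg remain.
Put 24 kg in truck 2; 14 kg remain.
Put 80 kg in truck 5; 70 kg remain.
Put 30 kg in truck 3; 40 kg remain.
Put 32 kg in truck 3; 8 kg remain.
Put 17 kg in truck 1; 0 kg remain.
Put 88 kg in truck 6; 62 kg remain.

6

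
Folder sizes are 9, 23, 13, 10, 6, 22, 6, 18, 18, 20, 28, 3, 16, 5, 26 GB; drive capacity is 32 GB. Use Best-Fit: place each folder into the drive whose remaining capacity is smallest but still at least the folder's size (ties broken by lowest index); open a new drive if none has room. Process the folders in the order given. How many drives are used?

9 drives

drive 1: place 9 GB, 23 GB left
drive 1: place 23 GB, 0 GB left
drive 2: place 13 GB, 19 GB left
drive 2: place 10 GB, 9 GB left
drive 2: place 6 GB, 3 GB left
drive 3: place 22 GB, 10 GB left
drive 3: place 6 GB, 4 GB left
drive 4: place 18 GB, 14 GB left
drive 5: place 18 GB, 14 GB left
drive 6: place 20 GB, 12 GB left
drive 7: place 28 GB, 4 GB left
drive 2: place 3 GB, 0 GB left
drive 8: place 16 GB, 16 GB left
drive 6: place 5 GB, 7 GB left
drive 9: place 26 GB, 6 GB left
Final drives: [9,23] [13,10,6,3] [22,6] [18] [18] [20,5] [28] [16] [26].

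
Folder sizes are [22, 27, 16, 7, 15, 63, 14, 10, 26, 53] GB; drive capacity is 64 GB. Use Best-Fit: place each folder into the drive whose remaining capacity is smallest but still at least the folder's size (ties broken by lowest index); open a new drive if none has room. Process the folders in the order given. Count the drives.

drive 1: place 22 GB, 42 GB left
drive 1: place 27 GB, 15 GB left
drive 2: place 16 GB, 48 GB left
drive 1: place 7 GB, 8 GB left
drive 2: place 15 GB, 33 GB left
drive 3: place 63 GB, 1 GB left
drive 2: place 14 GB, 19 GB left
drive 2: place 10 GB, 9 GB left
drive 4: place 26 GB, 38 GB left
drive 5: place 53 GB, 11 GB left

5 drives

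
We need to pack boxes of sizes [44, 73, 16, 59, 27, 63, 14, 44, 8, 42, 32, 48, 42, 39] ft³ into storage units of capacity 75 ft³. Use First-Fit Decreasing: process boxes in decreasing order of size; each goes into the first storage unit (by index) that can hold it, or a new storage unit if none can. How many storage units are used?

9 storage units

Sorted descending: 73, 63, 59, 48, 44, 44, 42, 42, 39, 32, 27, 16, 14, 8.
Put 73 ft³ in storage unit 1; 2 ft³ remain.
Put 63 ft³ in storage unit 2; 12 ft³ remain.
Put 59 ft³ in storage unit 3; 16 ft³ remain.
Put 48 ft³ in storage unit 4; 27 ft³ remain.
Put 44 ft³ in storage unit 5; 31 ft³ remain.
Put 44 ft³ in storage unit 6; 31 ft³ remain.
Put 42 ft³ in storage unit 7; 33 ft³ remain.
Put 42 ft³ in storage unit 8; 33 ft³ remain.
Put 39 ft³ in storage unit 9; 36 ft³ remain.
Put 32 ft³ in storage unit 7; 1 ft³ remain.
Put 27 ft³ in storage unit 4; 0 ft³ remain.
Put 16 ft³ in storage unit 3; 0 ft³ remain.
Put 14 ft³ in storage unit 5; 17 ft³ remain.
Put 8 ft³ in storage unit 2; 4 ft³ remain.
Final storage units: [73] [63,8] [59,16] [48,27] [44,14] [44] [42,32] [42] [39].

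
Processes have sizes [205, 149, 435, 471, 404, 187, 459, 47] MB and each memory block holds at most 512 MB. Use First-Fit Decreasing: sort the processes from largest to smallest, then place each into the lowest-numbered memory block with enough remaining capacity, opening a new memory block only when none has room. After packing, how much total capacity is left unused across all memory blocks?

Sorted descending: 471, 459, 435, 404, 205, 187, 149, 47.
Put 471 MB in memory block 1; 41 MB remain.
Put 459 MB in memory block 2; 53 MB remain.
Put 435 MB in memory block 3; 77 MB remain.
Put 404 MB in memory block 4; 108 MB remain.
Put 205 MB in memory block 5; 307 MB remain.
Put 187 MB in memory block 5; 120 MB remain.
Put 149 MB in memory block 6; 363 MB remain.
Put 47 MB in memory block 2; 6 MB remain.
6 memory blocks × 512 MB = 3072 MB; used 2357 MB; unused 715 MB.

715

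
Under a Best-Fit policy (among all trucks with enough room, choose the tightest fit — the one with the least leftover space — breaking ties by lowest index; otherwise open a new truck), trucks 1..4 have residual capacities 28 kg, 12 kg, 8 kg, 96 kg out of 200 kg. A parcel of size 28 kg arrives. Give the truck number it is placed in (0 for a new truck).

Trucks with room: truck 1 (28 kg), truck 4 (96 kg).
Tightest fit is truck 1 with 28 kg free.

1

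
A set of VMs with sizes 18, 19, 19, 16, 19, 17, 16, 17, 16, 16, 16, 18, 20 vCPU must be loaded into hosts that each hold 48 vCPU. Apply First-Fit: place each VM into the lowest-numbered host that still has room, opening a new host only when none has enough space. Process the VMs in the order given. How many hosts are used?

6

18 vCPU → host 1 (remaining 30 vCPU)
19 vCPU → host 1 (remaining 11 vCPU)
19 vCPU → host 2 (remaining 29 vCPU)
16 vCPU → host 2 (remaining 13 vCPU)
19 vCPU → host 3 (remaining 29 vCPU)
17 vCPU → host 3 (remaining 12 vCPU)
16 vCPU → host 4 (remaining 32 vCPU)
17 vCPU → host 4 (remaining 15 vCPU)
16 vCPU → host 5 (remaining 32 vCPU)
16 vCPU → host 5 (remaining 16 vCPU)
16 vCPU → host 5 (remaining 0 vCPU)
18 vCPU → host 6 (remaining 30 vCPU)
20 vCPU → host 6 (remaining 10 vCPU)
Final hosts: [18,19] [19,16] [19,17] [16,17] [16,16,16] [18,20].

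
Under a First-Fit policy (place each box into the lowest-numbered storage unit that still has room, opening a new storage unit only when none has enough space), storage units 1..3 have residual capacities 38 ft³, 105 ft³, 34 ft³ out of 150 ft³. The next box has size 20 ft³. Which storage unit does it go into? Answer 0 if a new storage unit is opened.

1

Storage units with room: storage unit 1 (38 ft³), storage unit 2 (105 ft³), storage unit 3 (34 ft³).
The first with room is storage unit 1.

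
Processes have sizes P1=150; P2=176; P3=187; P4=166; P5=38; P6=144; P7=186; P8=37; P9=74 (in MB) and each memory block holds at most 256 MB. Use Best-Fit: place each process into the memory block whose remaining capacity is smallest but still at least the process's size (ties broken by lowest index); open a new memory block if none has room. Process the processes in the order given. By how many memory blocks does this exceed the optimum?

0

Best-Fit: [150] [176,74] [187,38] [166] [144] [186,37] → 6 memory blocks.
6 processes exceed 128 MB (half the capacity), and no two of those can share a memory block, so at least 6 memory blocks are needed.
So 6 is already optimal.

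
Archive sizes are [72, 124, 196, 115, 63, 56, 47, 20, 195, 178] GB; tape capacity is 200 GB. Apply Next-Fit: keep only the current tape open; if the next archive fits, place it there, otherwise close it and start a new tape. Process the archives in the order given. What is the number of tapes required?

6

Put 72 GB in tape 1; 128 GB remain.
Put 124 GB in tape 1; 4 GB remain.
Put 196 GB in tape 2; 4 GB remain.
Put 115 GB in tape 3; 85 GB remain.
Put 63 GB in tape 3; 22 GB remain.
Put 56 GB in tape 4; 144 GB remain.
Put 47 GB in tape 4; 97 GB remain.
Put 20 GB in tape 4; 77 GB remain.
Put 195 GB in tape 5; 5 GB remain.
Put 178 GB in tape 6; 22 GB remain.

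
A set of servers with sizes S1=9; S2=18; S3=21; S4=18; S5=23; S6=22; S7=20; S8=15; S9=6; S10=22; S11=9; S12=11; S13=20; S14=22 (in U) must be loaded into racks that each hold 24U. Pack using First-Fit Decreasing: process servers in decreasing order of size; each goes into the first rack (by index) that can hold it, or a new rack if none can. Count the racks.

Sorted descending: 23, 22, 22, 22, 21, 20, 20, 18, 18, 15, 11, 9, 9, 6.
rack 1: place 23U, 1U left
rack 2: place 22U, 2U left
rack 3: place 22U, 2U left
rack 4: place 22U, 2U left
rack 5: place 21U, 3U left
rack 6: place 20U, 4U left
rack 7: place 20U, 4U left
rack 8: place 18U, 6U left
rack 9: place 18U, 6U left
rack 10: place 15U, 9U left
rack 11: place 11U, 13U left
rack 10: place 9U, 0U left
rack 11: place 9U, 4U left
rack 8: place 6U, 0U left
Final racks: [23] [22] [22] [22] [21] [20] [20] [18,6] [18] [15,9] [11,9].

11 racks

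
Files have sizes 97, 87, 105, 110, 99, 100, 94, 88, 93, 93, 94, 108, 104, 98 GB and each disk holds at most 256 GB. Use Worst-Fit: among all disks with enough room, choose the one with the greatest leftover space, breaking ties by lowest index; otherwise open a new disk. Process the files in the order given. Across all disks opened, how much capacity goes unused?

97 GB → disk 1 (remaining 159 GB)
87 GB → disk 1 (remaining 72 GB)
105 GB → disk 2 (remaining 151 GB)
110 GB → disk 2 (remaining 41 GB)
99 GB → disk 3 (remaining 157 GB)
100 GB → disk 3 (remaining 57 GB)
94 GB → disk 4 (remaining 162 GB)
88 GB → disk 4 (remaining 74 GB)
93 GB → disk 5 (remaining 163 GB)
93 GB → disk 5 (remaining 70 GB)
94 GB → disk 6 (remaining 162 GB)
108 GB → disk 6 (remaining 54 GB)
104 GB → disk 7 (remaining 152 GB)
98 GB → disk 7 (remaining 54 GB)
7 disks × 256 GB = 1792 GB; used 1370 GB; unused 422 GB.

422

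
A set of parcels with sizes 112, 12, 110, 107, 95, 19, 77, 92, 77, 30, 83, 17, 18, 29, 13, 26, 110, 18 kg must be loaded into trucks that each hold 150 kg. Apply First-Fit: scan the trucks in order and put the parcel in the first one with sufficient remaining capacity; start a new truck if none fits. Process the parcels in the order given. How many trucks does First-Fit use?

9 trucks

Put 112 kg in truck 1; 38 kg remain.
Put 12 kg in truck 1; 26 kg remain.
Put 110 kg in truck 2; 40 kg remain.
Put 107 kg in truck 3; 43 kg remain.
Put 95 kg in truck 4; 55 kg remain.
Put 19 kg in truck 1; 7 kg remain.
Put 77 kg in truck 5; 73 kg remain.
Put 92 kg in truck 6; 58 kg remain.
Put 77 kg in truck 7; 73 kg remain.
Put 30 kg in truck 2; 10 kg remain.
Put 83 kg in truck 8; 67 kg remain.
Put 17 kg in truck 3; 26 kg remain.
Put 18 kg in truck 3; 8 kg remain.
Put 29 kg in truck 4; 26 kg remain.
Put 13 kg in truck 4; 13 kg remain.
Put 26 kg in truck 5; 47 kg remain.
Put 110 kg in truck 9; 40 kg remain.
Put 18 kg in truck 5; 29 kg remain.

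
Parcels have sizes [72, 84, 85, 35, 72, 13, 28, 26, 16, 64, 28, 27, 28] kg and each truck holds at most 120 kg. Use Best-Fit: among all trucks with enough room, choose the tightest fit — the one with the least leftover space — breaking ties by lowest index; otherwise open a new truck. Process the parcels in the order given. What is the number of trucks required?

truck 1: place 72 kg, 48 kg left
truck 2: place 84 kg, 36 kg left
truck 3: place 85 kg, 35 kg left
truck 3: place 35 kg, 0 kg left
truck 4: place 72 kg, 48 kg left
truck 2: place 13 kg, 23 kg left
truck 1: place 28 kg, 20 kg left
truck 4: place 26 kg, 22 kg left
truck 1: place 16 kg, 4 kg left
truck 5: place 64 kg, 56 kg left
truck 5: place 28 kg, 28 kg left
truck 5: place 27 kg, 1 kg left
truck 6: place 28 kg, 92 kg left

6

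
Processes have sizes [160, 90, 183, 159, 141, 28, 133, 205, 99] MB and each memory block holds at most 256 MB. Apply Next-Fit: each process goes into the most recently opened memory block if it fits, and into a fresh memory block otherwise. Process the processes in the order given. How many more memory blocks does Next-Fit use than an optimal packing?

1

Next-Fit: [160,90] [183] [159] [141,28] [133] [205] [99] → 7 memory blocks.
6 processes exceed 128 MB (half the capacity), and no two of those can share a memory block, so at least 6 memory blocks are needed.
An optimal packing achieves that bound: [205,28] [183] [160,90] [159] [141,99] [133] → 6 memory blocks.
Excess: 7 − 6 = 1.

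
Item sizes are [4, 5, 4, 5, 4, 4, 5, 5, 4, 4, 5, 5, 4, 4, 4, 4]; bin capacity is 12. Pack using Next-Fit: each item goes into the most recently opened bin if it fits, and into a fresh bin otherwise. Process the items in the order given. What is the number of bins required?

8

bin 1: place 4, 8 left
bin 1: place 5, 3 left
bin 2: place 4, 8 left
bin 2: place 5, 3 left
bin 3: place 4, 8 left
bin 3: place 4, 4 left
bin 4: place 5, 7 left
bin 4: place 5, 2 left
bin 5: place 4, 8 left
bin 5: place 4, 4 left
bin 6: place 5, 7 left
bin 6: place 5, 2 left
bin 7: place 4, 8 left
bin 7: place 4, 4 left
bin 7: place 4, 0 left
bin 8: place 4, 8 left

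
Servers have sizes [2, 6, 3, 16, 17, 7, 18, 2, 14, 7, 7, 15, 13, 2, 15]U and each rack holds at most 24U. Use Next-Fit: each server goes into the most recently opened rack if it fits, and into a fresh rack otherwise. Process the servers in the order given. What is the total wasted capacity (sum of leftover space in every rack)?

2U → rack 1 (remaining 22U)
6U → rack 1 (remaining 16U)
3U → rack 1 (remaining 13U)
16U → rack 2 (remaining 8U)
17U → rack 3 (remaining 7U)
7U → rack 3 (remaining 0U)
18U → rack 4 (remaining 6U)
2U → rack 4 (remaining 4U)
14U → rack 5 (remaining 10U)
7U → rack 5 (remaining 3U)
7U → rack 6 (remaining 17U)
15U → rack 6 (remaining 2U)
13U → rack 7 (remaining 11U)
2U → rack 7 (remaining 9U)
15U → rack 8 (remaining 9U)
8 racks × 24U = 192U; used 144U; unused 48U.

48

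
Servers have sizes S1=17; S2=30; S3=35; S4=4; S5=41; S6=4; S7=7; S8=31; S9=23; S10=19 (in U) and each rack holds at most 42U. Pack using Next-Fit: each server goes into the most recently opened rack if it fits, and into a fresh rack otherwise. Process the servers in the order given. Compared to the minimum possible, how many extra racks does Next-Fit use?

0

Next-Fit: [17] [30] [35,4] [41] [4,7,31] [23,19] → 6 racks.
Total size 211U; any packing needs at least ⌈211/42⌉ = 6 racks.
So 6 is already optimal.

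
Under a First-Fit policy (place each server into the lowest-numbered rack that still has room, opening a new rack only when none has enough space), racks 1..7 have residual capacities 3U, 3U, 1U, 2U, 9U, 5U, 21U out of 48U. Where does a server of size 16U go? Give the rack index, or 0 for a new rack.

7

Racks with room: rack 7 (21U).
The first with room is rack 7.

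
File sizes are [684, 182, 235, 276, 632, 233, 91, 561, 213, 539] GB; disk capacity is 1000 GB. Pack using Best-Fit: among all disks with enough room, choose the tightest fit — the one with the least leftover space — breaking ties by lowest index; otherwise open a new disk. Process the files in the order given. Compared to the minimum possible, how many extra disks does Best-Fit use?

1

Best-Fit: [684,182,91] [235,276] [632,233] [561,213] [539] → 5 disks.
Total size 3646 GB; any packing needs at least ⌈3646/1000⌉ = 4 disks.
An optimal packing achieves that bound: [684,276] [632,235,91] [561,233,182] [539,213] → 4 disks.
Excess: 5 − 4 = 1.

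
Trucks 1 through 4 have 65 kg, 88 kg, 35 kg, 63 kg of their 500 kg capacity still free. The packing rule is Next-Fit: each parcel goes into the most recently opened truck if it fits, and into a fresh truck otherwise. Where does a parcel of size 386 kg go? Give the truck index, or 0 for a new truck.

0

Next-Fit only looks at truck 4, which has 63 kg free.
386 kg does not fit, so a new truck is opened.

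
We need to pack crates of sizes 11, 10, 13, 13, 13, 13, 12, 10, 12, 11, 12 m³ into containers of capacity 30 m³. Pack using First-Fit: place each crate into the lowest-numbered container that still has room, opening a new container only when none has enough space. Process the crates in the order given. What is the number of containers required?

6

container 1: place 11 m³, 19 m³ left
container 1: place 10 m³, 9 m³ left
container 2: place 13 m³, 17 m³ left
container 2: place 13 m³, 4 m³ left
container 3: place 13 m³, 17 m³ left
container 3: place 13 m³, 4 m³ left
container 4: place 12 m³, 18 m³ left
container 4: place 10 m³, 8 m³ left
container 5: place 12 m³, 18 m³ left
container 5: place 11 m³, 7 m³ left
container 6: place 12 m³, 18 m³ left
Final containers: [11,10] [13,13] [13,13] [12,10] [12,11] [12].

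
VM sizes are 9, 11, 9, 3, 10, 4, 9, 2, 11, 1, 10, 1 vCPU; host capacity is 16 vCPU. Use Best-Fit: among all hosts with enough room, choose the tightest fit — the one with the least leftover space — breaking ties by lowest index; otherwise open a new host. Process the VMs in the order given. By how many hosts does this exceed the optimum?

0

Best-Fit: [9] [11,3,2] [9] [10,4,1,1] [9] [11] [10] → 7 hosts.
7 VMs exceed 8 vCPU (half the capacity), and no two of those can share a host, so at least 7 hosts are needed.
So 7 is already optimal.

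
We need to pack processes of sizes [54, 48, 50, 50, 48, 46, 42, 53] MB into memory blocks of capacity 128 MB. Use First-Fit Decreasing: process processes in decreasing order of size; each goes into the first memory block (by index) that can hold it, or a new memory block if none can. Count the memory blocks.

4 memory blocks

Sorted descending: 54, 53, 50, 50, 48, 48, 46, 42.
54 MB → memory block 1 (remaining 74 MB)
53 MB → memory block 1 (remaining 21 MB)
50 MB → memory block 2 (remaining 78 MB)
50 MB → memory block 2 (remaining 28 MB)
48 MB → memory block 3 (remaining 80 MB)
48 MB → memory block 3 (remaining 32 MB)
46 MB → memory block 4 (remaining 82 MB)
42 MB → memory block 4 (remaining 40 MB)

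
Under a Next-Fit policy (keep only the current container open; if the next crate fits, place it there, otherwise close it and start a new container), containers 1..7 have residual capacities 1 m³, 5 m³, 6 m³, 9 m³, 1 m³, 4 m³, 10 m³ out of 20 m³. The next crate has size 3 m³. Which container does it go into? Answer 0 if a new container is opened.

Next-Fit only looks at container 7, which has 10 m³ free.
3 m³ fits there.

7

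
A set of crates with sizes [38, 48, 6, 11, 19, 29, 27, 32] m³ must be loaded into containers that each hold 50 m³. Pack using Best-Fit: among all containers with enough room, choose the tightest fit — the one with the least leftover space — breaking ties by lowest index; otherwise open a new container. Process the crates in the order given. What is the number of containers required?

Put 38 m³ in container 1; 12 m³ remain.
Put 48 m³ in container 2; 2 m³ remain.
Put 6 m³ in container 1; 6 m³ remain.
Put 11 m³ in container 3; 39 m³ remain.
Put 19 m³ in container 3; 20 m³ remain.
Put 29 m³ in container 4; 21 m³ remain.
Put 27 m³ in container 5; 23 m³ remain.
Put 32 m³ in container 6; 18 m³ remain.
Final containers: [38,6] [48] [11,19] [29] [27] [32].

6 containers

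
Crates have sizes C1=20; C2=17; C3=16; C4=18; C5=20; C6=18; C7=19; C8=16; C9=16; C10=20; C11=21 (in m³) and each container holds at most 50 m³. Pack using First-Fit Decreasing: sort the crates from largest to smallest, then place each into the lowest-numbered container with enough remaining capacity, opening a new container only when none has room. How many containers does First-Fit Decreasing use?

5

Sorted descending: 21, 20, 20, 20, 19, 18, 18, 17, 16, 16, 16.
21 m³ → container 1 (remaining 29 m³)
20 m³ → container 1 (remaining 9 m³)
20 m³ → container 2 (remaining 30 m³)
20 m³ → container 2 (remaining 10 m³)
19 m³ → container 3 (remaining 31 m³)
18 m³ → container 3 (remaining 13 m³)
18 m³ → container 4 (remaining 32 m³)
17 m³ → container 4 (remaining 15 m³)
16 m³ → container 5 (remaining 34 m³)
16 m³ → container 5 (remaining 18 m³)
16 m³ → container 5 (remaining 2 m³)
Final containers: [21,20] [20,20] [19,18] [18,17] [16,16,16].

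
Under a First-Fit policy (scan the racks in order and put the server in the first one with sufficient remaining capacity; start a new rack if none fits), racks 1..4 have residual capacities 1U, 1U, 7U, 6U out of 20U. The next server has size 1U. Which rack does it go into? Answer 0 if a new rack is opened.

Racks with room: rack 1 (1U), rack 2 (1U), rack 3 (7U), rack 4 (6U).
The first with room is rack 1.

1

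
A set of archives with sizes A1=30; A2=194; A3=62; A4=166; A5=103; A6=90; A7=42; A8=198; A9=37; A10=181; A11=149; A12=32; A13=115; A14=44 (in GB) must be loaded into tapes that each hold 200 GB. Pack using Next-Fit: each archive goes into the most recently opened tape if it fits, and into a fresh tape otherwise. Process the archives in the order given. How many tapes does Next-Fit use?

Put A1 (30 GB) in tape 1; 170 GB remain.
Put A2 (194 GB) in tape 2; 6 GB remain.
Put A3 (62 GB) in tape 3; 138 GB remain.
Put A4 (166 GB) in tape 4; 34 GB remain.
Put A5 (103 GB) in tape 5; 97 GB remain.
Put A6 (90 GB) in tape 5; 7 GB remain.
Put A7 (42 GB) in tape 6; 158 GB remain.
Put A8 (198 GB) in tape 7; 2 GB remain.
Put A9 (37 GB) in tape 8; 163 GB remain.
Put A10 (181 GB) in tape 9; 19 GB remain.
Put A11 (149 GB) in tape 10; 51 GB remain.
Put A12 (32 GB) in tape 10; 19 GB remain.
Put A13 (115 GB) in tape 11; 85 GB remain.
Put A14 (44 GB) in tape 11; 41 GB remain.

11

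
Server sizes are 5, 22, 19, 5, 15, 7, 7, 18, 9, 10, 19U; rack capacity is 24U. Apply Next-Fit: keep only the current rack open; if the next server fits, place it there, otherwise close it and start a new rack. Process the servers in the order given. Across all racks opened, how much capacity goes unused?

5U → rack 1 (remaining 19U)
22U → rack 2 (remaining 2U)
19U → rack 3 (remaining 5U)
5U → rack 3 (remaining 0U)
15U → rack 4 (remaining 9U)
7U → rack 4 (remaining 2U)
7U → rack 5 (remaining 17U)
18U → rack 6 (remaining 6U)
9U → rack 7 (remaining 15U)
10U → rack 7 (remaining 5U)
19U → rack 8 (remaining 5U)
8 racks × 24U = 192U; used 136U; unused 56U.

56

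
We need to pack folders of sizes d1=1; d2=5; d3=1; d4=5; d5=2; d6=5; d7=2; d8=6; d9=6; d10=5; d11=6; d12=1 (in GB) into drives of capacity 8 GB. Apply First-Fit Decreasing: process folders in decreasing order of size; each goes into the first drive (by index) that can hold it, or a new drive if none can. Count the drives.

Sorted descending: 6, 6, 6, 5, 5, 5, 5, 2, 2, 1, 1, 1.
6 GB → drive 1 (remaining 2 GB)
6 GB → drive 2 (remaining 2 GB)
6 GB → drive 3 (remaining 2 GB)
5 GB → drive 4 (remaining 3 GB)
5 GB → drive 5 (remaining 3 GB)
5 GB → drive 6 (remaining 3 GB)
5 GB → drive 7 (remaining 3 GB)
2 GB → drive 1 (remaining 0 GB)
2 GB → drive 2 (remaining 0 GB)
1 GB → drive 3 (remaining 1 GB)
1 GB → drive 3 (remaining 0 GB)
1 GB → drive 4 (remaining 2 GB)
Final drives: [6,2] [6,2] [6,1,1] [5,1] [5] [5] [5].

7 drives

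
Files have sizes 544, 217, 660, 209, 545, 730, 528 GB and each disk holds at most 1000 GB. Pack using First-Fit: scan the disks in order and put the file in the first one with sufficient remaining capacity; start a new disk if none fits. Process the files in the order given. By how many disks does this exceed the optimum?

First-Fit: [544,217,209] [660] [545] [730] [528] → 5 disks.
5 files exceed 500 GB (half the capacity), and no two of those can share a disk, so at least 5 disks are needed.
So 5 is already optimal.

0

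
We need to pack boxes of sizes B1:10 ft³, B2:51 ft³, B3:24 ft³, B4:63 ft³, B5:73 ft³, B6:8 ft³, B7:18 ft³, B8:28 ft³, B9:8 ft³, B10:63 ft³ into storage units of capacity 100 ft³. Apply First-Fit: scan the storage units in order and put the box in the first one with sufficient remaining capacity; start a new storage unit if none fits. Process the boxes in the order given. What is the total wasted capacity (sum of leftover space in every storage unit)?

54

B1 (10 ft³) → storage unit 1 (remaining 90 ft³)
B2 (51 ft³) → storage unit 1 (remaining 39 ft³)
B3 (24 ft³) → storage unit 1 (remaining 15 ft³)
B4 (63 ft³) → storage unit 2 (remaining 37 ft³)
B5 (73 ft³) → storage unit 3 (remaining 27 ft³)
B6 (8 ft³) → storage unit 1 (remaining 7 ft³)
B7 (18 ft³) → storage unit 2 (remaining 19 ft³)
B8 (28 ft³) → storage unit 4 (remaining 72 ft³)
B9 (8 ft³) → storage unit 2 (remaining 11 ft³)
B10 (63 ft³) → storage unit 4 (remaining 9 ft³)
4 storage units × 100 ft³ = 400 ft³; used 346 ft³; unused 54 ft³.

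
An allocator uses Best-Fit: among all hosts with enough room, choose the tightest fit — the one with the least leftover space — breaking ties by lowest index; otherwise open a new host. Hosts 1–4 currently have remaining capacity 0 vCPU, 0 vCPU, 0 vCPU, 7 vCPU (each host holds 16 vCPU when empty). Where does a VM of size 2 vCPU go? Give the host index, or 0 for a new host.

4

Hosts with room: host 4 (7 vCPU).
Tightest fit is host 4 with 7 vCPU free.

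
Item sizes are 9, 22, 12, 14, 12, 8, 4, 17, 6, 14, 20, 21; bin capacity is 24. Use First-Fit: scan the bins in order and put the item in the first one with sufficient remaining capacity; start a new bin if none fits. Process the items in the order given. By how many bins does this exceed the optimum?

1

First-Fit: [9,12] [22] [14,8] [12,4,6] [17] [14] [20] [21] → 8 bins.
Total size 159; any packing needs at least ⌈159/24⌉ = 7 bins.
An optimal packing achieves that bound: [22] [21] [20,4] [17,6] [14,9] [14,8] [12,12] → 7 bins.
Excess: 8 − 7 = 1.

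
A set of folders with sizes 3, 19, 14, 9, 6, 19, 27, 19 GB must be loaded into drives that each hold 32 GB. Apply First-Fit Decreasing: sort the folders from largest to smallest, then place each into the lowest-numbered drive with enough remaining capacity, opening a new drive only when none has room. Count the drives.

5

Sorted descending: 27, 19, 19, 19, 14, 9, 6, 3.
drive 1: place 27 GB, 5 GB left
drive 2: place 19 GB, 13 GB left
drive 3: place 19 GB, 13 GB left
drive 4: place 19 GB, 13 GB left
drive 5: place 14 GB, 18 GB left
drive 2: place 9 GB, 4 GB left
drive 3: place 6 GB, 7 GB left
drive 1: place 3 GB, 2 GB left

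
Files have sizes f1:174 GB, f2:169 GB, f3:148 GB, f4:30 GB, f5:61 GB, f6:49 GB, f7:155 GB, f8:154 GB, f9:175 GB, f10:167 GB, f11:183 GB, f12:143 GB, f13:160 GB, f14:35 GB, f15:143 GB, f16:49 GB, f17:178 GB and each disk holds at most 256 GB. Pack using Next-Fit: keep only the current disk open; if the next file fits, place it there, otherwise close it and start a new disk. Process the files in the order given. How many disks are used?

12 disks

Put f1 (174 GB) in disk 1; 82 GB remain.
Put f2 (169 GB) in disk 2; 87 GB remain.
Put f3 (148 GB) in disk 3; 108 GB remain.
Put f4 (30 GB) in disk 3; 78 GB remain.
Put f5 (61 GB) in disk 3; 17 GB remain.
Put f6 (49 GB) in disk 4; 207 GB remain.
Put f7 (155 GB) in disk 4; 52 GB remain.
Put f8 (154 GB) in disk 5; 102 GB remain.
Put f9 (175 GB) in disk 6; 81 GB remain.
Put f10 (167 GB) in disk 7; 89 GB remain.
Put f11 (183 GB) in disk 8; 73 GB remain.
Put f12 (143 GB) in disk 9; 113 GB remain.
Put f13 (160 GB) in disk 10; 96 GB remain.
Put f14 (35 GB) in disk 10; 61 GB remain.
Put f15 (143 GB) in disk 11; 113 GB remain.
Put f16 (49 GB) in disk 11; 64 GB remain.
Put f17 (178 GB) in disk 12; 78 GB remain.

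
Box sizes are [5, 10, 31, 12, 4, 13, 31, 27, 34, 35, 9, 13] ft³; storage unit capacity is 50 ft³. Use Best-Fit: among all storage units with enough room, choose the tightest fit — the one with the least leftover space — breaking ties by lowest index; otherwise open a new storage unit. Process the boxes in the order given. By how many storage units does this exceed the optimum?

Best-Fit: [5,10,31,4] [12,13] [31] [27] [34,13] [35,9] → 6 storage units.
Total size 224 ft³; any packing needs at least ⌈224/50⌉ = 5 storage units.
An optimal packing achieves that bound: [35,13] [34,13] [31,12,5] [31,10,9] [27,4] → 5 storage units.
Excess: 6 − 5 = 1.

1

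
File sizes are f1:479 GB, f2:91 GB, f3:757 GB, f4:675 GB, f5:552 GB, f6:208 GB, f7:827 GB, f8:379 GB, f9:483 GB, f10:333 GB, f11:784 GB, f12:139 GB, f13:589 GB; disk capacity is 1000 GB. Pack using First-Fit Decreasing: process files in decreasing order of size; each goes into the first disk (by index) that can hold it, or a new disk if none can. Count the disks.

7 disks

Sorted descending: 827, 784, 757, 675, 589, 552, 483, 479, 379, 333, 208, 139, 91.
Put 827 GB in disk 1; 173 GB remain.
Put 784 GB in disk 2; 216 GB remain.
Put 757 GB in disk 3; 243 GB remain.
Put 675 GB in disk 4; 325 GB remain.
Put 589 GB in disk 5; 411 GB remain.
Put 552 GB in disk 6; 448 GB remain.
Put 483 GB in disk 7; 517 GB remain.
Put 479 GB in disk 7; 38 GB remain.
Put 379 GB in disk 5; 32 GB remain.
Put 333 GB in disk 6; 115 GB remain.
Put 208 GB in disk 2; 8 GB remain.
Put 139 GB in disk 1; 34 GB remain.
Put 91 GB in disk 3; 152 GB remain.
Final disks: [827,139] [784,208] [757,91] [675] [589,379] [552,333] [483,479].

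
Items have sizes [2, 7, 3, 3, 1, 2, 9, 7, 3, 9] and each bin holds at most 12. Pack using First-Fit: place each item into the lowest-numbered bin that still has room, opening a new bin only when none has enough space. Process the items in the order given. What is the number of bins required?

5 bins

Put 2 in bin 1; 10 remain.
Put 7 in bin 1; 3 remain.
Put 3 in bin 1; 0 remain.
Put 3 in bin 2; 9 remain.
Put 1 in bin 2; 8 remain.
Put 2 in bin 2; 6 remain.
Put 9 in bin 3; 3 remain.
Put 7 in bin 4; 5 remain.
Put 3 in bin 2; 3 remain.
Put 9 in bin 5; 3 remain.
Final bins: [2,7,3] [3,1,2,3] [9] [7] [9].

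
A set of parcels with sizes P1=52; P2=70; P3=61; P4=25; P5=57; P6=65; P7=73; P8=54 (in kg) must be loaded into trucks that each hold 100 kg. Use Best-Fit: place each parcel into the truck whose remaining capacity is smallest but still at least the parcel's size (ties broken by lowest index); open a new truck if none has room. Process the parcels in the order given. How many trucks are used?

Put P1 (52 kg) in truck 1; 48 kg remain.
Put P2 (70 kg) in truck 2; 30 kg remain.
Put P3 (61 kg) in truck 3; 39 kg remain.
Put P4 (25 kg) in truck 2; 5 kg remain.
Put P5 (57 kg) in truck 4; 43 kg remain.
Put P6 (65 kg) in truck 5; 35 kg remain.
Put P7 (73 kg) in truck 6; 27 kg remain.
Put P8 (54 kg) in truck 7; 46 kg remain.

7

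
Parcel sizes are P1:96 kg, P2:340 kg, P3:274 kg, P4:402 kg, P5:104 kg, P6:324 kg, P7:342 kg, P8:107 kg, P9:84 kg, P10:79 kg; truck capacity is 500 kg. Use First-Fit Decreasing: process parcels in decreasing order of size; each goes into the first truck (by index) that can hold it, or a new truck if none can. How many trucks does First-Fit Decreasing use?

Sorted descending: 402, 342, 340, 324, 274, 107, 104, 96, 84, 79.
402 kg → truck 1 (remaining 98 kg)
342 kg → truck 2 (remaining 158 kg)
340 kg → truck 3 (remaining 160 kg)
324 kg → truck 4 (remaining 176 kg)
274 kg → truck 5 (remaining 226 kg)
107 kg → truck 2 (remaining 51 kg)
104 kg → truck 3 (remaining 56 kg)
96 kg → truck 1 (remaining 2 kg)
84 kg → truck 4 (remaining 92 kg)
79 kg → truck 4 (remaining 13 kg)
Final trucks: [402,96] [342,107] [340,104] [324,84,79] [274].

5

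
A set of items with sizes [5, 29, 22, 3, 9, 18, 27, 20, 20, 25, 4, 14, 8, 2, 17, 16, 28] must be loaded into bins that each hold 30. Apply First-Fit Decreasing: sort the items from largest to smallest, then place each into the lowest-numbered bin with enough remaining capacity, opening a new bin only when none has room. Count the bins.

Sorted descending: 29, 28, 27, 25, 22, 20, 20, 18, 17, 16, 14, 9, 8, 5, 4, 3, 2.
29 → bin 1 (remaining 1)
28 → bin 2 (remaining 2)
27 → bin 3 (remaining 3)
25 → bin 4 (remaining 5)
22 → bin 5 (remaining 8)
20 → bin 6 (remaining 10)
20 → bin 7 (remaining 10)
18 → bin 8 (remaining 12)
17 → bin 9 (remaining 13)
16 → bin 10 (remaining 14)
14 → bin 10 (remaining 0)
9 → bin 6 (remaining 1)
8 → bin 5 (remaining 0)
5 → bin 4 (remaining 0)
4 → bin 7 (remaining 6)
3 → bin 3 (remaining 0)
2 → bin 2 (remaining 0)
Final bins: [29] [28,2] [27,3] [25,5] [22,8] [20,9] [20,4] [18] [17] [16,14].

10 bins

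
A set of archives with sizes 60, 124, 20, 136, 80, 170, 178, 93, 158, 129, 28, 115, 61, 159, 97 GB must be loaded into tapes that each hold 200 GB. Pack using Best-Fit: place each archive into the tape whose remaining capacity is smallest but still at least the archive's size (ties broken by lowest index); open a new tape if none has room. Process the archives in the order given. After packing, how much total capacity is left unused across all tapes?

392

60 GB → tape 1 (remaining 140 GB)
124 GB → tape 1 (remaining 16 GB)
20 GB → tape 2 (remaining 180 GB)
136 GB → tape 2 (remaining 44 GB)
80 GB → tape 3 (remaining 120 GB)
170 GB → tape 4 (remaining 30 GB)
178 GB → tape 5 (remaining 22 GB)
93 GB → tape 3 (remaining 27 GB)
158 GB → tape 6 (remaining 42 GB)
129 GB → tape 7 (remaining 71 GB)
28 GB → tape 4 (remaining 2 GB)
115 GB → tape 8 (remaining 85 GB)
61 GB → tape 7 (remaining 10 GB)
159 GB → tape 9 (remaining 41 GB)
97 GB → tape 10 (remaining 103 GB)
10 tapes × 200 GB = 2000 GB; used 1608 GB; unused 392 GB.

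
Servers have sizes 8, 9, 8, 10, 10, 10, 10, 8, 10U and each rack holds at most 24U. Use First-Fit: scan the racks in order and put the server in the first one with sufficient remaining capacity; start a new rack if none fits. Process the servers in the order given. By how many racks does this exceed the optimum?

1

First-Fit: [8,9] [8,10] [10,10] [10,8] [10] → 5 racks.
Total size 83U; any packing needs at least ⌈83/24⌉ = 4 racks.
An optimal packing achieves that bound: [10,10] [10,10] [10,9] [8,8,8] → 4 racks.
Excess: 5 − 4 = 1.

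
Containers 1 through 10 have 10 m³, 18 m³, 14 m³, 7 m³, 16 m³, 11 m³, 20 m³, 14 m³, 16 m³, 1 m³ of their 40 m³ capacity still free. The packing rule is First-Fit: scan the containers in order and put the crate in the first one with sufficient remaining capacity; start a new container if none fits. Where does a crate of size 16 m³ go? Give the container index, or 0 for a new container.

2

Containers with room: container 2 (18 m³), container 5 (16 m³), container 7 (20 m³), container 9 (16 m³).
The first with room is container 2.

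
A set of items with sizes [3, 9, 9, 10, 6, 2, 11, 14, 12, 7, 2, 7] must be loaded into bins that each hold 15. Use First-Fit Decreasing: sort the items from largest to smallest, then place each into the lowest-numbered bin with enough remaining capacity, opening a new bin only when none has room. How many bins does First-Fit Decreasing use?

Sorted descending: 14, 12, 11, 10, 9, 9, 7, 7, 6, 3, 2, 2.
bin 1: place 14, 1 left
bin 2: place 12, 3 left
bin 3: place 11, 4 left
bin 4: place 10, 5 left
bin 5: place 9, 6 left
bin 6: place 9, 6 left
bin 7: place 7, 8 left
bin 7: place 7, 1 left
bin 5: place 6, 0 left
bin 2: place 3, 0 left
bin 3: place 2, 2 left
bin 3: place 2, 0 left

7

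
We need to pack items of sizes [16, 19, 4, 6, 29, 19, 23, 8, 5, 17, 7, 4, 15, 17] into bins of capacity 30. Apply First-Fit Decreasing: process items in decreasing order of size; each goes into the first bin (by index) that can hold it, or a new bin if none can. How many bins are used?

Sorted descending: 29, 23, 19, 19, 17, 17, 16, 15, 8, 7, 6, 5, 4, 4.
bin 1: place 29, 1 left
bin 2: place 23, 7 left
bin 3: place 19, 11 left
bin 4: place 19, 11 left
bin 5: place 17, 13 left
bin 6: place 17, 13 left
bin 7: place 16, 14 left
bin 8: place 15, 15 left
bin 3: place 8, 3 left
bin 2: place 7, 0 left
bin 4: place 6, 5 left
bin 4: place 5, 0 left
bin 5: place 4, 9 left
bin 5: place 4, 5 left
Final bins: [29] [23,7] [19,8] [19,6,5] [17,4,4] [17] [16] [15].

8 bins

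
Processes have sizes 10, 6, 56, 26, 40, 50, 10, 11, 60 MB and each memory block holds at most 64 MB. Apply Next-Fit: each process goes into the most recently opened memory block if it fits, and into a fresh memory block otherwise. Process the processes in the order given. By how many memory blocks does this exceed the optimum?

2

Next-Fit: [10,6] [56] [26] [40] [50,10] [11] [60] → 7 memory blocks.
Total size 269 MB; any packing needs at least ⌈269/64⌉ = 5 memory blocks.
An optimal packing achieves that bound: [60] [56,6] [50,11] [40,10,10] [26] → 5 memory blocks.
Excess: 7 − 5 = 2.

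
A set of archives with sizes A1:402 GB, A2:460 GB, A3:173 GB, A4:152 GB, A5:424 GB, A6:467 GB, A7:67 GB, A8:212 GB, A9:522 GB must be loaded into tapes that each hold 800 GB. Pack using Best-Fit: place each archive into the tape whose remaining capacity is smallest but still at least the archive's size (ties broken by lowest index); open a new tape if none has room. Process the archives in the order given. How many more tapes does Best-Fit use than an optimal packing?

0

Best-Fit: [402] [460,173,152] [424] [467,67,212] [522] → 5 tapes.
5 archives exceed 400 GB (half the capacity), and no two of those can share a tape, so at least 5 tapes are needed.
So 5 is already optimal.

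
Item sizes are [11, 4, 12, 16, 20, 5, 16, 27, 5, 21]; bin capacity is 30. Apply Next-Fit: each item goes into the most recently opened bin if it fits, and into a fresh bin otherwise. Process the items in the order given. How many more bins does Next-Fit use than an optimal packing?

Next-Fit: [11,4,12] [16] [20,5] [16] [27] [5,21] → 6 bins.
Total size 137; any packing needs at least ⌈137/30⌉ = 5 bins.
An optimal packing achieves that bound: [27] [21,5,4] [20,5] [16,12] [16,11] → 5 bins.
Excess: 6 − 5 = 1.

1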